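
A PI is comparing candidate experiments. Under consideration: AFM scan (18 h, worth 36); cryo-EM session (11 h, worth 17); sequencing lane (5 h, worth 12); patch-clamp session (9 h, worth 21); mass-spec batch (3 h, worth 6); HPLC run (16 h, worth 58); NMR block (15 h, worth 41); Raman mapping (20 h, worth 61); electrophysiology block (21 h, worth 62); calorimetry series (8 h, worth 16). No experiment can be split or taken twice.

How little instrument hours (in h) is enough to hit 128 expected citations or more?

41

Look for the lowest-instrument combination reaching 128.
sequencing lane + HPLC run + Raman mapping reaches 131 using 41 h.
Below 41 h the best achievable stays under 128.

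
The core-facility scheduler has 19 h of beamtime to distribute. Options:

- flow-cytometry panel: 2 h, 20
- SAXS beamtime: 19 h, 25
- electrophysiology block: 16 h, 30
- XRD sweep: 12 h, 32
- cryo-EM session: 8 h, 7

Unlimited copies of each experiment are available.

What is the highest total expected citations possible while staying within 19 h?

Taking 9×flow-cytometry panel: 18 h used, 180 in expected citations.
Nothing else within 19 h beats 180.

180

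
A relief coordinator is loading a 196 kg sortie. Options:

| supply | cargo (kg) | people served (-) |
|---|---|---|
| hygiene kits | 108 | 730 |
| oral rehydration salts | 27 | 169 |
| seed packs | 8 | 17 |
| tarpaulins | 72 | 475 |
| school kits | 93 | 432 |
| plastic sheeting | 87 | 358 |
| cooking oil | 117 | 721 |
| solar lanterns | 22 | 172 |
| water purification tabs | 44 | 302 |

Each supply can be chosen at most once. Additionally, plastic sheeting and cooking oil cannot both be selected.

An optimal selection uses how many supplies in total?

Best achievable people served is 1222.
For example hygiene kits + seed packs + tarpaulins achieves it, using 188 kg.
Any selection reaching 1222 contains exactly 3 supplies.

3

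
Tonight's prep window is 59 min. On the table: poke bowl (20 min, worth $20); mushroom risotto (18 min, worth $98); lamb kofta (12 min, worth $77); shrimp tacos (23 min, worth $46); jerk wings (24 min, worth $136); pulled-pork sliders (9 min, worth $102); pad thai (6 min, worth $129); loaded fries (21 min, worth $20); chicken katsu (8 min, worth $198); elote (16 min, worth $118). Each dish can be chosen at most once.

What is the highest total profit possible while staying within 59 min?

645

Taking the top-ratio dishes first gives lamb kofta + pulled-pork sliders + pad thai + chicken katsu + elote for 624 (51 min).
Dropping lamb kofta frees 12 min; slotting in mushroom risotto (18 min) lifts the total to 645 at 57 min.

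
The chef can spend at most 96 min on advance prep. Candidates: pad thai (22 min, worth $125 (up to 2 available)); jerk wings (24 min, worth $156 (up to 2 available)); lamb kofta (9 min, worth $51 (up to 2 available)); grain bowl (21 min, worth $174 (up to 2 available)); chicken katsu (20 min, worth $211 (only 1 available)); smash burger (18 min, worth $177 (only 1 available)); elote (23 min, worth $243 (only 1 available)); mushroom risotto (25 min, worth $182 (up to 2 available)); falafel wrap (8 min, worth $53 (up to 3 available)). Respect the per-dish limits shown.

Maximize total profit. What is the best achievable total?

866

Ranking by ratio (profit/min): elote 10.57, chicken katsu 10.55, smash burger 9.83, grain bowl 8.29.
Taking the top-ratio dishes first gives grain bowl + chicken katsu + smash burger + elote + falafel wrap for 858 (90 min).
Replace grain bowl with mushroom risotto: the trade gains 8 net, giving 866 at 94 min.
Every other selection either busts 96 min or exceeds an availability limit or fails to beat 866.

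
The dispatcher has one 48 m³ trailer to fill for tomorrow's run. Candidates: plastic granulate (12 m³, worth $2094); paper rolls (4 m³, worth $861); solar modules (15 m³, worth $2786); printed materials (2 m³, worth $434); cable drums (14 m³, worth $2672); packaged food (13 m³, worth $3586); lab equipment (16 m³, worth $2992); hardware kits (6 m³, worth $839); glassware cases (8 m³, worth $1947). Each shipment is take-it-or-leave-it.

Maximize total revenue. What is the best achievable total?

Density check — packaged food 275.85, glassware cases 243.38, printed materials 217.00 are the best per m³.
A density-first pass picks paper rolls + printed materials + cable drums + packaged food + hardware kits + glassware cases — 10339 at 47 m³.
Replace cable drums with solar modules: the trade gains 114 net, giving 10453 at 48 m³.
Runner-up plastic granulate + solar modules + packaged food + glassware cases tops out at 10413.

10453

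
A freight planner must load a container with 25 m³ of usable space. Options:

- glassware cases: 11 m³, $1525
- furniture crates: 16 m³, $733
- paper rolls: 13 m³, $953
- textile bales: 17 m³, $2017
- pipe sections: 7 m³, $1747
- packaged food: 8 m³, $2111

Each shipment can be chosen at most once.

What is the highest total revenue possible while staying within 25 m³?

Ranking by ratio (revenue/m³): packaged food 263.88, pipe sections 249.57, glassware cases 138.64, textile bales 118.65.
A density-first pass picks pipe sections + packaged food — 3858 at 15 m³.
Dropping pipe sections frees 7 m³; slotting in textile bales (17 m³) lifts the total to 4128 at 25 m³.
Runner-up pipe sections + packaged food tops out at 3858.

4128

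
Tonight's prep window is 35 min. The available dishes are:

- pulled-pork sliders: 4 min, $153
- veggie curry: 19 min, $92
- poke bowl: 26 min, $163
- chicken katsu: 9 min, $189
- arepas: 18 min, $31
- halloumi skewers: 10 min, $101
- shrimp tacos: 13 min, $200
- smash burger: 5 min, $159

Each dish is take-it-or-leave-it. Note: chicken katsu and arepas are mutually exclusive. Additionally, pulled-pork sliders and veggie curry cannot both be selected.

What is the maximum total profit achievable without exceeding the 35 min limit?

701

The ratio ordering already packs tightly: pulled-pork sliders + chicken katsu + shrimp tacos + smash burger, 31 min, 701.
Next best is pulled-pork sliders + halloumi skewers + shrimp tacos + smash burger at 613 (32 min) — short by 88.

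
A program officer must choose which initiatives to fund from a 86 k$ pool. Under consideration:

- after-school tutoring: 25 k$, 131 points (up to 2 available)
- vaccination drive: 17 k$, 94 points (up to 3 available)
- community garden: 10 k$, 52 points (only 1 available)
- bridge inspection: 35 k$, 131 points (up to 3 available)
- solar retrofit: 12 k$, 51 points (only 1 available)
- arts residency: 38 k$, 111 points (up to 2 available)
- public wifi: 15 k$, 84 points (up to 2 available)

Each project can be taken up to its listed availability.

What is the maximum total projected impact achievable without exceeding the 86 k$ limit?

By projected impact per k$: public wifi 5.60, vaccination drive 5.53, after-school tutoring 5.24 lead.
A density-first pass picks 3×vaccination drive + 2×public wifi — 450 at 81 k$.
The 30 k$ tied up in 2×public wifi is better spent on after-school tutoring + community garden — total rises to 465 (86 k$).
Nothing else within 86 k$ beats 465.

465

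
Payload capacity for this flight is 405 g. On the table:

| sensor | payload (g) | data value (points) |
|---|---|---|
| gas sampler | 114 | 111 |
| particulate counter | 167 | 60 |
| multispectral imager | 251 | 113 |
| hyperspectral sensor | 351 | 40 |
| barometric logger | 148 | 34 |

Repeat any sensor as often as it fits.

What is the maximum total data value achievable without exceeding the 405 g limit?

333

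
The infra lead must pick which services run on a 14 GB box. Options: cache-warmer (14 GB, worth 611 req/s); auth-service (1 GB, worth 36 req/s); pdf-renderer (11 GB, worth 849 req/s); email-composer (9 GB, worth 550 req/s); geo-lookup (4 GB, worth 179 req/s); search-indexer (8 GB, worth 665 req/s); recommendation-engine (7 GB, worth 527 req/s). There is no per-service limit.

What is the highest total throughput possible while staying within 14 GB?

1054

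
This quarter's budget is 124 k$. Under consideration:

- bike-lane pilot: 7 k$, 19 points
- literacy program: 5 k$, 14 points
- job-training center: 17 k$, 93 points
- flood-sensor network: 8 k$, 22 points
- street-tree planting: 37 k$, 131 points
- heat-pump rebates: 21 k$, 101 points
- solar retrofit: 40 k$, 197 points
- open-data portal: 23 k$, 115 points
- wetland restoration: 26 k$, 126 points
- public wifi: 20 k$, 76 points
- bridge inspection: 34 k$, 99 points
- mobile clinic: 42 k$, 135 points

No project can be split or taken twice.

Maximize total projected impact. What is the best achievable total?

Greedy by ratio would take literacy program + job-training center + flood-sensor network + solar retrofit + open-data portal + wetland restoration: 119 k$ used, total 567.
A better packing is job-training center + heat-pump rebates + solar retrofit + wetland restoration + public wifi: 124 k$, total 593.

593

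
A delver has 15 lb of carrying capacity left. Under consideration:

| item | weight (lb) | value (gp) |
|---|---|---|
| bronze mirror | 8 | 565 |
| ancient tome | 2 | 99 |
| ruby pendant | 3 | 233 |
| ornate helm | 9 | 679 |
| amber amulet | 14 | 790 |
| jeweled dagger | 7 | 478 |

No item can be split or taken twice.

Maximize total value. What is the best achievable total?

1043

Ranking by ratio (value/lb): ruby pendant 77.67, ornate helm 75.44, bronze mirror 70.62.
The ratio heuristic lands on ancient tome + ruby pendant + ornate helm (1011) but leaves 1 lb idle.
Using the slack differently, bronze mirror + jeweled dagger comes to 1043 at 15 lb.
Next best is ancient tome + ruby pendant + ornate helm at 1011 (14 lb) — short by 32.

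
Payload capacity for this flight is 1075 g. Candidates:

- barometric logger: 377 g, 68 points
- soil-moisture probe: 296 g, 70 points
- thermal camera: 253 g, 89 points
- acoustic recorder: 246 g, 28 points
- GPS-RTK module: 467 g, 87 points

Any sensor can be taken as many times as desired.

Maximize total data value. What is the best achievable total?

Best packing: 4×thermal camera — 1012 g, 356 total.

356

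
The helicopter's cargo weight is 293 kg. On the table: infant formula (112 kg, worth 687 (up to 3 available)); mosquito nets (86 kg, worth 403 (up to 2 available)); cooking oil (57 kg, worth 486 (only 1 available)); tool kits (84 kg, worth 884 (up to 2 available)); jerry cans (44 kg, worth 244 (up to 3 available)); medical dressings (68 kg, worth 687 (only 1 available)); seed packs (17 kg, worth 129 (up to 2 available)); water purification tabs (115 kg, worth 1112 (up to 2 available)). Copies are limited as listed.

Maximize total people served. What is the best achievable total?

2941

The ratio ordering already packs tightly: cooking oil + 2×tool kits + medical dressings, 293 kg, 2941.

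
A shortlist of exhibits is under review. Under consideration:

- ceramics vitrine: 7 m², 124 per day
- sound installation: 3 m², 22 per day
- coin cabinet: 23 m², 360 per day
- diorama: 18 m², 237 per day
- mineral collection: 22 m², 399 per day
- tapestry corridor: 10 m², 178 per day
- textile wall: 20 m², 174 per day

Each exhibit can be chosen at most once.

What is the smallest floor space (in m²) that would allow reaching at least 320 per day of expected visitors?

Need the lightest bundle worth ≥ 320.
ceramics vitrine + sound installation + tapestry corridor: 324 expected visitors at 20 m².
Below 20 m² the best achievable stays under 320.

20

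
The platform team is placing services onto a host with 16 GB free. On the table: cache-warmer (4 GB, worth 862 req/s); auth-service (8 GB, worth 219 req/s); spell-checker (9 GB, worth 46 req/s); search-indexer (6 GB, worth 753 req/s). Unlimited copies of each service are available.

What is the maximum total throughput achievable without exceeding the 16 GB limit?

3448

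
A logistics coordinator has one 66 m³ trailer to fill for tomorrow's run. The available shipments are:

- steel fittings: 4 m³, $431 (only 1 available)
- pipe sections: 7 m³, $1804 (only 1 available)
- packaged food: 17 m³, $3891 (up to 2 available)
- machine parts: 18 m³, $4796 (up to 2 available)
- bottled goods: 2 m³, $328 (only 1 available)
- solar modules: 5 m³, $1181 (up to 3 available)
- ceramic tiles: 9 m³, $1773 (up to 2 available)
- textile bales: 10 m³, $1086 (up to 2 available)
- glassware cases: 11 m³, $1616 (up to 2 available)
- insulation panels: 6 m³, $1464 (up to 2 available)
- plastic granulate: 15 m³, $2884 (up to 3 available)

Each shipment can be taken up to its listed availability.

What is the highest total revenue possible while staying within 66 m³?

16751

Density check — machine parts 266.44, pipe sections 257.71, insulation panels 244.00, solar modules 236.20 are the best per m³.
A density-first pass picks pipe sections + 2×machine parts + 2×solar modules + 2×insulation panels — 16686 at 65 m³.
The 16 m³ tied up in 2×solar modules and insulation panels is better spent on packaged food — total rises to 16751 (66 m³).
Nothing else within 66 m³ beats 16751.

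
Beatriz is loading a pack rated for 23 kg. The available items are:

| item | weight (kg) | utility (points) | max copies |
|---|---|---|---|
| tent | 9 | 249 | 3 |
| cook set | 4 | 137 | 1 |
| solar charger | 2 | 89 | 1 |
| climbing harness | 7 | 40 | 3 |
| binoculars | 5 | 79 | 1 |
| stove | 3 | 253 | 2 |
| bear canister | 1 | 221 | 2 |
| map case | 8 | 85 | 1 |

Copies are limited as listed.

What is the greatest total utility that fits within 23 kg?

Best packing: tent + cook set + solar charger + 2×stove + 2×bear canister — 23 kg, 1423 total.

1423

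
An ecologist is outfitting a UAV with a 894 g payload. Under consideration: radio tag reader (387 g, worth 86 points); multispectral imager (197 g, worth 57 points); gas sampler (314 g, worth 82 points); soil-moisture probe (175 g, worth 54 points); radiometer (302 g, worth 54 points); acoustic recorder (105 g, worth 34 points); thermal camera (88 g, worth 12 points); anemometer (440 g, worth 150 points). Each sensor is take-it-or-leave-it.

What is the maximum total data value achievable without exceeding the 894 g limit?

Taking the top-ratio sensors first gives soil-moisture probe + acoustic recorder + thermal camera + anemometer for 250 (808 g).
Dropping soil-moisture probe and thermal camera frees 263 g; slotting in gas sampler (314 g) lifts the total to 266 at 859 g.
Next best is multispectral imager + soil-moisture probe + anemometer at 261 (812 g) — short by 5.

266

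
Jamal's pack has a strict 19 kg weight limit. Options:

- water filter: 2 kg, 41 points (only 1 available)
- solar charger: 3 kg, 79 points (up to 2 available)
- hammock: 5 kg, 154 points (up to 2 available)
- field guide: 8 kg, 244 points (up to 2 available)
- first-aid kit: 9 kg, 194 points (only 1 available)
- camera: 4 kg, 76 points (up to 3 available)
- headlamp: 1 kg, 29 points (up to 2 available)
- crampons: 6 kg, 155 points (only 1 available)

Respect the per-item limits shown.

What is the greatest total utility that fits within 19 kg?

Best packing: 2×hammock + field guide + headlamp — 19 kg, 581 total.

581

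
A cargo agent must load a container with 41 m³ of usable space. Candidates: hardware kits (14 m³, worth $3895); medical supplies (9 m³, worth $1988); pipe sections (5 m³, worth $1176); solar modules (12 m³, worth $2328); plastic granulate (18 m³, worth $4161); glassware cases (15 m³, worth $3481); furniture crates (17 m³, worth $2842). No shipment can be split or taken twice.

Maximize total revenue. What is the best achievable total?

Filling by ratio: hardware kits + pipe sections + glassware cases for 8552, with 7 m³ left unused.
Dropping pipe sections and glassware cases frees 20 m³; slotting in medical supplies + plastic granulate (27 m³) lifts the total to 10044 at 41 m³.
Next best is hardware kits + solar modules + glassware cases at 9704 (41 m³) — short by 340.

10044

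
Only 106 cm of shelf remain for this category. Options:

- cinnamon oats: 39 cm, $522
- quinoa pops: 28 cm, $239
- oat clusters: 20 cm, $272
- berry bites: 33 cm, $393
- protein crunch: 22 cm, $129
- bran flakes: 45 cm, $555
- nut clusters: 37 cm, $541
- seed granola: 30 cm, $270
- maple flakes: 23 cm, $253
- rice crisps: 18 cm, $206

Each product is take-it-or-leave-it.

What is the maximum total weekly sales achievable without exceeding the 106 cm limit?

Ranking by ratio (weekly sales/cm): nut clusters 14.62, oat clusters 13.60, cinnamon oats 13.38, bran flakes 12.33.
The ratio heuristic lands on cinnamon oats + oat clusters + nut clusters (1335) but leaves 10 cm idle.
Replace cinnamon oats with bran flakes: the trade gains 33 net, giving 1368 at 102 cm.

1368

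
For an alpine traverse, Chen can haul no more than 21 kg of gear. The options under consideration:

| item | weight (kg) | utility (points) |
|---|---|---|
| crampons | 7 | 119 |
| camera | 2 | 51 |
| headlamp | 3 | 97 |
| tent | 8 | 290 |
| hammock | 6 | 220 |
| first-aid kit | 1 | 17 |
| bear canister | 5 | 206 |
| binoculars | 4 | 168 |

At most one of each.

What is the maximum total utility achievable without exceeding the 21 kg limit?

778

Taking the top-ratio items first gives camera + headlamp + hammock + first-aid kit + bear canister + binoculars for 759 (21 kg).
The 8 kg tied up in camera and hammock is better spent on tent — total rises to 778 (21 kg).
No other feasible combination exceeds 778.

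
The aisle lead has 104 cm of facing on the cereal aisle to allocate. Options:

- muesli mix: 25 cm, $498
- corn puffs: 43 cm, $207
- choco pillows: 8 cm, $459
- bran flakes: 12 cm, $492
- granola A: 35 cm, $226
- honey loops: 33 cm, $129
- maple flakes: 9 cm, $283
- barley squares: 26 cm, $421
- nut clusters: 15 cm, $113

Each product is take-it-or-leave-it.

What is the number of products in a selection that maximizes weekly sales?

Optimal total is 2266.
muesli mix + choco pillows + bran flakes + maple flakes + barley squares + nut clusters hits 2266 at 95 cm.
All optima have 6 products.

6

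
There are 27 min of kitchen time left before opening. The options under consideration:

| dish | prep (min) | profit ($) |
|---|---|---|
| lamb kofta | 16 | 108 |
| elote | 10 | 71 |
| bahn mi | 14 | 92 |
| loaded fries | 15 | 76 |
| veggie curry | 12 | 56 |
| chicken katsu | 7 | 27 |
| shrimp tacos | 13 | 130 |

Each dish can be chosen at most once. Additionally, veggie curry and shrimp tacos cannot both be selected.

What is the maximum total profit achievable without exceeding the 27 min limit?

222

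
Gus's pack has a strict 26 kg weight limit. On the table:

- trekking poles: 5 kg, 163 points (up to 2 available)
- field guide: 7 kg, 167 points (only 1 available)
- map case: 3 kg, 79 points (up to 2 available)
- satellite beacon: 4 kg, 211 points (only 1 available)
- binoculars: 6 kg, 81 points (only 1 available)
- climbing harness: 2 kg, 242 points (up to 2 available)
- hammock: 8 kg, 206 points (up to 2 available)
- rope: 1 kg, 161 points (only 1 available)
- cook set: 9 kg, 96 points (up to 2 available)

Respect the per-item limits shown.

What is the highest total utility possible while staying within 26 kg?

1349

Density check — rope 161.00, climbing harness 121.00, satellite beacon 52.75 are the best per kg.
Taking the top-ratio items first gives 2×trekking poles + 2×map case + satellite beacon + 2×climbing harness + rope for 1340 (25 kg).
The 6 kg tied up in 2×map case is better spent on field guide — total rises to 1349 (26 kg).
No other feasible combination exceeds 1349.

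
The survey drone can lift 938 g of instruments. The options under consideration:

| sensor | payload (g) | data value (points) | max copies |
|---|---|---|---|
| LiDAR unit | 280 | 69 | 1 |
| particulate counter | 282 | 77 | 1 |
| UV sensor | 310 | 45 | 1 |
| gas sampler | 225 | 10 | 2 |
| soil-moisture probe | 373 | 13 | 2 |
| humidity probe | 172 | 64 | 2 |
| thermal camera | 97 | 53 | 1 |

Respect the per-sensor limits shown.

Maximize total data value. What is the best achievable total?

274

Greedy by ratio would take particulate counter + 2×humidity probe + thermal camera: 723 g used, total 258.
Dropping thermal camera frees 97 g; slotting in LiDAR unit (280 g) lifts the total to 274 at 906 g.
Nothing else within 938 g beats 274.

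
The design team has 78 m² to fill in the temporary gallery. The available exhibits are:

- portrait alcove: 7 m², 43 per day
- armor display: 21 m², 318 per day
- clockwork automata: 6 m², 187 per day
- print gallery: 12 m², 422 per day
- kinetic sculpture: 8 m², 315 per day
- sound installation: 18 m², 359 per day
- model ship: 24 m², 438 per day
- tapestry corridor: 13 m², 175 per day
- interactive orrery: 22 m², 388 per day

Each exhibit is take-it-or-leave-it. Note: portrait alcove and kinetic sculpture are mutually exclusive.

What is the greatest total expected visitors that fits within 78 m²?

1776

Armor display + clockwork automata + print gallery + kinetic sculpture + sound installation + tapestry corridor uses 78 of the 78 m² and totals 1776.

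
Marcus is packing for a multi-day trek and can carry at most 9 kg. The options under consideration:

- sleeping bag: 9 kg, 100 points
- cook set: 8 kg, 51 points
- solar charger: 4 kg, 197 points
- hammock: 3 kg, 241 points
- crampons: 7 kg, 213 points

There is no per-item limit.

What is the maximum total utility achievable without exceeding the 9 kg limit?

The ratio ordering already packs tightly: 3×hammock, 9 kg, 723.
No other feasible combination exceeds 723.

723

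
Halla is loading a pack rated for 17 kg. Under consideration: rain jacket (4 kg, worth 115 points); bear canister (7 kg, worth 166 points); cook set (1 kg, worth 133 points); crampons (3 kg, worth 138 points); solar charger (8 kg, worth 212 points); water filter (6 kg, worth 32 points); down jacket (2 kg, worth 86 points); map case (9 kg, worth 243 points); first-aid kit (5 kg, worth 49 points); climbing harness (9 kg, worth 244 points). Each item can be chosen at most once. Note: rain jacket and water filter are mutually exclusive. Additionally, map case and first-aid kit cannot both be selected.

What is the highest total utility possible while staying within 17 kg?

Best packing: rain jacket + bear canister + cook set + crampons + down jacket — 17 kg, 638 total.

638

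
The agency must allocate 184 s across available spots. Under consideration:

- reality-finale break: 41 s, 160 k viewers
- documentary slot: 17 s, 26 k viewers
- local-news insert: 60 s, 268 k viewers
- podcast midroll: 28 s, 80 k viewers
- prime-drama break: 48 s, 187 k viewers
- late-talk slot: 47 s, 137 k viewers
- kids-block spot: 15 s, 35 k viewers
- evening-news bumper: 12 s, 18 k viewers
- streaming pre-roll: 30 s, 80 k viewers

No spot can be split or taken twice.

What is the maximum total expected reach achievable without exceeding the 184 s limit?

695

Reality-finale break + local-news insert + podcast midroll + prime-drama break uses 177 of the 184 s and totals 695.
Nothing else within 184 s beats 695.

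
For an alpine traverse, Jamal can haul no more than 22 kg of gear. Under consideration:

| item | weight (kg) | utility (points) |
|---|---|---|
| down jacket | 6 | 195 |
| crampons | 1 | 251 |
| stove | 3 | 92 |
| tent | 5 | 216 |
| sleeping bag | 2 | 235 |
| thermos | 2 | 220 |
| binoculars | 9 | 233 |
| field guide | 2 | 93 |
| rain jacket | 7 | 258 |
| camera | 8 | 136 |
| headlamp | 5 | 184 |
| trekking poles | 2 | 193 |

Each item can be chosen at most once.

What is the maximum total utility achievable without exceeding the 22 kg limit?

Density check — crampons 251.00, sleeping bag 117.50, thermos 110.00, trekking poles 96.50 are the best per kg.
Taking the top-ratio items first gives crampons + tent + sleeping bag + thermos + field guide + rain jacket + trekking poles for 1466 (21 kg).
Dropping rain jacket frees 7 kg; slotting in stove + headlamp (8 kg) lifts the total to 1484 at 22 kg.
An exhaustive check of the 4096 subsets confirms 1484.

1484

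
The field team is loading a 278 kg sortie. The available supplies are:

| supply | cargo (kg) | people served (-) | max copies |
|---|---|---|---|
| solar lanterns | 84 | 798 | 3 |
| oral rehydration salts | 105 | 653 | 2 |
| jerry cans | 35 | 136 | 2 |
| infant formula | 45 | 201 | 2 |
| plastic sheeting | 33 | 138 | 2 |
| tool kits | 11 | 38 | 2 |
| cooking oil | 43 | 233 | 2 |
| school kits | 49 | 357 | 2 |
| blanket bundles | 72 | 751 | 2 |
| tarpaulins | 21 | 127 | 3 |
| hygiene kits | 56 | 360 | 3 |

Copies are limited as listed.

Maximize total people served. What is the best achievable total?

Best packing: solar lanterns + school kits + 2×blanket bundles — 277 kg, 2657 total.
The spare 1 kg is too small for any remaining supply, and no exchange beats 2657.

2657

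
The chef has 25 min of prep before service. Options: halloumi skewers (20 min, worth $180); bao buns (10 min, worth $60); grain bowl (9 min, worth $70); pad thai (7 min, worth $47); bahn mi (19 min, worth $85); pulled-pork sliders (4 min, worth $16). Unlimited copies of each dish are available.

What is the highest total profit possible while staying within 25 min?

The ratio ordering already packs tightly: halloumi skewers + pulled-pork sliders, 24 min, 196.

196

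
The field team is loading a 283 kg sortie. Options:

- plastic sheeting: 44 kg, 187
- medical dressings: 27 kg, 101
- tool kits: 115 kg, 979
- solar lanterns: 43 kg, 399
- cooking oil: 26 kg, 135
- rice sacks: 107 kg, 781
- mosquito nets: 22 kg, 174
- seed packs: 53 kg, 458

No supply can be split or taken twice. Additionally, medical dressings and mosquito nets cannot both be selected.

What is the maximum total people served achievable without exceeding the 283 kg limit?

Ranking by ratio (people served/kg): solar lanterns 9.28, seed packs 8.64, tool kits 8.51, mosquito nets 7.91.
The ratio heuristic lands on tool kits + solar lanterns + cooking oil + mosquito nets + seed packs (2145) but leaves 24 kg idle.
Dropping solar lanterns and cooking oil and mosquito nets frees 91 kg; slotting in rice sacks (107 kg) lifts the total to 2218 at 275 kg.
No other feasible combination exceeds 2218.

2218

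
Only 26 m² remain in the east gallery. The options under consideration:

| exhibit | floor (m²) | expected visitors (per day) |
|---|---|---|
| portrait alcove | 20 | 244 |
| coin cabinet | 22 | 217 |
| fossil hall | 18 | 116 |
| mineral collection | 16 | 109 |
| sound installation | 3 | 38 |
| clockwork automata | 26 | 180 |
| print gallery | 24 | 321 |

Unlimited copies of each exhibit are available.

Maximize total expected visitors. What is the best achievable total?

By expected visitors per m²: print gallery 13.38, sound installation 12.67, portrait alcove 12.20 lead.
The ratio ordering already packs tightly: print gallery, 24 m², 321.

321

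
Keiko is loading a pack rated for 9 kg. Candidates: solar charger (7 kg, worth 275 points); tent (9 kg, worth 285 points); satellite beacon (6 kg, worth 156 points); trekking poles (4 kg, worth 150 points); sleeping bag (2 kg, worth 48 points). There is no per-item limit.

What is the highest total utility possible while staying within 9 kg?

By utility per kg: solar charger 39.29, trekking poles 37.50, tent 31.67 lead.
The ratio ordering already packs tightly: solar charger + sleeping bag, 9 kg, 323.
That's the maximum — no swap from here does better than 323.

323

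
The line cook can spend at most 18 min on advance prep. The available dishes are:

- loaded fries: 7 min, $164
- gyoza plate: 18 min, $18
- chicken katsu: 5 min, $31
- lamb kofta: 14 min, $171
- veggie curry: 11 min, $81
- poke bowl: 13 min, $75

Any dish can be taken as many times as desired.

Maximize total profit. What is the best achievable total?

Ranking by ratio (profit/min): loaded fries 23.43, lamb kofta 12.21, veggie curry 7.36, chicken katsu 6.20.
The ratio ordering already packs tightly: 2×loaded fries, 14 min, 328.
No other feasible combination exceeds 328.

328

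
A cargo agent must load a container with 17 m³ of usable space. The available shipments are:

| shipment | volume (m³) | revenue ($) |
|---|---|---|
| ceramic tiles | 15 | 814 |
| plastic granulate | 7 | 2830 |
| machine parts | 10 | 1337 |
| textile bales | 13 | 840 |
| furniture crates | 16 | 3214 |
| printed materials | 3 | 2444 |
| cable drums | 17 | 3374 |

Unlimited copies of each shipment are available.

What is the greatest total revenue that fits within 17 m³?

By revenue per m³: printed materials 814.67, plastic granulate 404.29, furniture crates 200.88, cable drums 198.47 lead.
Taking 5×printed materials: 15 m³ used, 12220 in revenue.
Every other selection either busts 17 m³ or fails to beat 12220.

12220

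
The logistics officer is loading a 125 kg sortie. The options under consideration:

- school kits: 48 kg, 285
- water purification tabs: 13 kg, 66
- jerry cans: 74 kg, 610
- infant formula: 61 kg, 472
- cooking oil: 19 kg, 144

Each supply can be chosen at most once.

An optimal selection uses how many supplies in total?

2

Optimal total is 895.
One optimal bundle: school kits + jerry cans (122 kg).
All optima have 2 supplies.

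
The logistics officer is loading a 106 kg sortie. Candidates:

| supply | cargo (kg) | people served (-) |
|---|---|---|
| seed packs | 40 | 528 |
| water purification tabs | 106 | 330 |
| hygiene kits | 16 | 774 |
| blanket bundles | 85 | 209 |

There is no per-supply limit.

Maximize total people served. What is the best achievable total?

6×hygiene kits uses 96 of the 106 kg and totals 4644.
No other feasible combination exceeds 4644.

4644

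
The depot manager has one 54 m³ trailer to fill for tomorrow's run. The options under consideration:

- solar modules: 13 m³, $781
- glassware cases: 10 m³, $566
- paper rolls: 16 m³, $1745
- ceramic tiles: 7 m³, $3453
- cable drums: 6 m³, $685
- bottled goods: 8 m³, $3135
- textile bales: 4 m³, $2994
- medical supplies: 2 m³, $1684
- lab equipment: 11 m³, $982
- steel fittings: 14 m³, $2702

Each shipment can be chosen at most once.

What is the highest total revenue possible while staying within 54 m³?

Greedy by ratio would take ceramic tiles + cable drums + bottled goods + textile bales + medical supplies + lab equipment + steel fittings: 52 m³ used, total 15635.
The 17 m³ tied up in cable drums and lab equipment is better spent on paper rolls — total rises to 15713 (51 m³).

15713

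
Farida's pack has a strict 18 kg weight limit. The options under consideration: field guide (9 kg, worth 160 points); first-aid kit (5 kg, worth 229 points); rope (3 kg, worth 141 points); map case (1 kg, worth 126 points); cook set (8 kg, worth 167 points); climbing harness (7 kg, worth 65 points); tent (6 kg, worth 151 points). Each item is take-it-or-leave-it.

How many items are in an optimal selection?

4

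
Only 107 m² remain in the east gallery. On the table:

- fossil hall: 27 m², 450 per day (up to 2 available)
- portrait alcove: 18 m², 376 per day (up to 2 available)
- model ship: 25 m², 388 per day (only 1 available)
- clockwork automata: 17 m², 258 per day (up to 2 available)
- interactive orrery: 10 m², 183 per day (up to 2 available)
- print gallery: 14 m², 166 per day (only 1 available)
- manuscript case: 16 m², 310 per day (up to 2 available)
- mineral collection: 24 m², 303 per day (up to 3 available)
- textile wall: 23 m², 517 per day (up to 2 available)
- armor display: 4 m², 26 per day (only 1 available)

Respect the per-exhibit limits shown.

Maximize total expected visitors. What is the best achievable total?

The ratio heuristic lands on 2×portrait alcove + manuscript case + 2×textile wall + armor display (2122) but leaves 5 m² idle.
Dropping portrait alcove and armor display frees 22 m²; slotting in interactive orrery + manuscript case (26 m²) lifts the total to 2213 at 106 m².
No other feasible combination exceeds 2213.

2213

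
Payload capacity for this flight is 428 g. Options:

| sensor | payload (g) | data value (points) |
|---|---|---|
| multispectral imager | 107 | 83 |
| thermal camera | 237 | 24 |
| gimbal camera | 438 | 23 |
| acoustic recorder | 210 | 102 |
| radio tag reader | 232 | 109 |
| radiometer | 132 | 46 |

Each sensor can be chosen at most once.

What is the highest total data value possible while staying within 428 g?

Ranking by ratio (data value/g): multispectral imager 0.78, acoustic recorder 0.49, radio tag reader 0.47.
A density-first pass picks multispectral imager + acoustic recorder — 185 at 317 g.
Replace acoustic recorder with radio tag reader: the trade gains 7 net, giving 192 at 339 g.
An exhaustive check of the 64 subsets confirms 192.

192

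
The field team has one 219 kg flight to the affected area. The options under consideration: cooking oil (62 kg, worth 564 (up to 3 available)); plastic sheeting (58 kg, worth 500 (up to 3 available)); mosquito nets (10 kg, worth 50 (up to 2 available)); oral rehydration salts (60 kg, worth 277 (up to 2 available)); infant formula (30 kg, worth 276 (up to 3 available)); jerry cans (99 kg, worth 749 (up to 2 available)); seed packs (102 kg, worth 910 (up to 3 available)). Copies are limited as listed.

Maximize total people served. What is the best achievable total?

A density-first pass picks 2×cooking oil + 3×infant formula — 1956 at 214 kg.
Replace 2×infant formula with cooking oil: the trade gains 12 net, giving 1968 at 216 kg.

1968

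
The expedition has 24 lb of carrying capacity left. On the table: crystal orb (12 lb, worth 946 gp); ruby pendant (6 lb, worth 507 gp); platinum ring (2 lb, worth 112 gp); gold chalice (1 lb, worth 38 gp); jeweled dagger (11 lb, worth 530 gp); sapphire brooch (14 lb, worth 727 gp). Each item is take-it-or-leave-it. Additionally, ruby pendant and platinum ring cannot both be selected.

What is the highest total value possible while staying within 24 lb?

1514

Ranking by ratio (value/lb): ruby pendant 84.50, crystal orb 78.83, platinum ring 56.00, sapphire brooch 51.93.
Crystal orb + gold chalice + jeweled dagger uses 24 of the 24 lb and totals 1514.
Every other selection either busts 24 lb or breaks a pairing rule or fails to beat 1514.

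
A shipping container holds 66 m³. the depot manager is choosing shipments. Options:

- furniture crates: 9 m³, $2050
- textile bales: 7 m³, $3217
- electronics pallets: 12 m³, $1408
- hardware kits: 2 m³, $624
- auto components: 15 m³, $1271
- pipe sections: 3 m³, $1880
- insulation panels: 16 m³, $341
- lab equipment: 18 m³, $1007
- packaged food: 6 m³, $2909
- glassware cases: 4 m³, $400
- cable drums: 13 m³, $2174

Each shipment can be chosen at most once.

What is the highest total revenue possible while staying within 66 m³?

Filling by ratio: furniture crates + textile bales + electronics pallets + hardware kits + pipe sections + packaged food + glassware cases + cable drums for 14662, with 10 m³ left unused.
Dropping hardware kits and glassware cases frees 6 m³; slotting in auto components (15 m³) lifts the total to 14909 at 65 m³.

14909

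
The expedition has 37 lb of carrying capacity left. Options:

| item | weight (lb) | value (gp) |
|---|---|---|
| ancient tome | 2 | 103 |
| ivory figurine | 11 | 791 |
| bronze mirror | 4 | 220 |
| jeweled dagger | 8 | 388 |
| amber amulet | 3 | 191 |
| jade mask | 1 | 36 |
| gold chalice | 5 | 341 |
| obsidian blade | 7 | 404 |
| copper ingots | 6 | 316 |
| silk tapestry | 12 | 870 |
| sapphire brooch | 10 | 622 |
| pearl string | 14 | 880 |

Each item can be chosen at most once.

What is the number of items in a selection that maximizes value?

Optimal total is 2541.
ivory figurine + silk tapestry + pearl string hits 2541 at 37 lb.
Every optimal selection uses 3 items.

3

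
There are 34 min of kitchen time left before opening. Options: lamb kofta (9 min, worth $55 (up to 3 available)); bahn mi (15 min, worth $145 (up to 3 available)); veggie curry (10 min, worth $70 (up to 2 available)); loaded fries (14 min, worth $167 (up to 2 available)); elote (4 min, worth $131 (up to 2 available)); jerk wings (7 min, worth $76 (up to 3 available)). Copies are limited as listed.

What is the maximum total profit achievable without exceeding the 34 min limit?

505

Ranking by ratio (profit/min): elote 32.75, loaded fries 11.93, jerk wings 10.86, bahn mi 9.67.
Loaded fries + 2×elote + jerk wings uses 29 of the 34 min and totals 505.
The spare 5 min is too small for any remaining dish, and no exchange beats 505.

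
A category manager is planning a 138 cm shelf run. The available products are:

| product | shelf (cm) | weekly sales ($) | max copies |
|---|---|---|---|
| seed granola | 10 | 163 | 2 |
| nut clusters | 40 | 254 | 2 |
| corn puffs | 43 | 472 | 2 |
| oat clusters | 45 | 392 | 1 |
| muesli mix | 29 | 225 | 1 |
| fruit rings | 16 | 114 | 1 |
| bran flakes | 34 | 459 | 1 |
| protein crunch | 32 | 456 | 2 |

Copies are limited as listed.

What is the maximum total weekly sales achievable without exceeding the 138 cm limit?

Ranking by ratio (weekly sales/cm): seed granola 16.30, protein crunch 14.25, bran flakes 13.50.
Taking 2×seed granola + fruit rings + bran flakes + 2×protein crunch: 134 cm used, 1811 in weekly sales.
The spare 4 cm is too small for any remaining product, and no exchange beats 1811.

1811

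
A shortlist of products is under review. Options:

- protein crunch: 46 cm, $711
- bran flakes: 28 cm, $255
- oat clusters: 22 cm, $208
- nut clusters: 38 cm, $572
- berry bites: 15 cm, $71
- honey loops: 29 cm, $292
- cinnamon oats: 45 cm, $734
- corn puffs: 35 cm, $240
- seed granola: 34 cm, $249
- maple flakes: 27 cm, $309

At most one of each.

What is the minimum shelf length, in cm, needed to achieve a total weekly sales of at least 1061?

Minimise cm subject to total weekly sales ≥ 1061.
nut clusters + cinnamon oats: 1306 weekly sales at 83 cm.
Any bundle with less than 83 cm falls short of 1061.

83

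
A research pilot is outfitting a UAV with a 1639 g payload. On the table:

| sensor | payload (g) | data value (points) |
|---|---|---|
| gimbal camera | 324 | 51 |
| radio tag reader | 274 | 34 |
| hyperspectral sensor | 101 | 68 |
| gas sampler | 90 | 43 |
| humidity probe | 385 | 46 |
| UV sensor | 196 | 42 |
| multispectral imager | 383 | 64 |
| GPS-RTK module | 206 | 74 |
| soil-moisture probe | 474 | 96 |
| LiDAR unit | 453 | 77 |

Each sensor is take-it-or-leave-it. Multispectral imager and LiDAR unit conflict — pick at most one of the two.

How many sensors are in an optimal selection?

Best achievable data value is 400.
One optimal bundle: hyperspectral sensor + gas sampler + UV sensor + GPS-RTK module + soil-moisture probe + LiDAR unit (1520 g).
Every optimal selection uses 6 sensors.

6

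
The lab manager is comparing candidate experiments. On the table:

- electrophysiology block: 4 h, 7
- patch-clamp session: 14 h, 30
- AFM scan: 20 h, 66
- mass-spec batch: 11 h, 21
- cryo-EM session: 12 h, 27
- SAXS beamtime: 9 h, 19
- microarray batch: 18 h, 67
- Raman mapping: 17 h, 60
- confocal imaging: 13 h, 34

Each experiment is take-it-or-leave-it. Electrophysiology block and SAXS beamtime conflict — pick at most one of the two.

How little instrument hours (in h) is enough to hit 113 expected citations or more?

35

Minimise h subject to total expected citations ≥ 113.
microarray batch + Raman mapping reaches 127 using 35 h.
Any bundle with less than 35 h falls short of 113.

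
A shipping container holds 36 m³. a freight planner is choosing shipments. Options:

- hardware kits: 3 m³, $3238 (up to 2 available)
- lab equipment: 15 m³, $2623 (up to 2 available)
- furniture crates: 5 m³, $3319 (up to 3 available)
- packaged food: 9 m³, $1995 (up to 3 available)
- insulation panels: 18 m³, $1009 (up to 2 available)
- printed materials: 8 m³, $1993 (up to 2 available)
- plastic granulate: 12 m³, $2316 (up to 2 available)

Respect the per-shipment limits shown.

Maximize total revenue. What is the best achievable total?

Taking the top-ratio shipments first gives 2×hardware kits + 3×furniture crates + printed materials for 18426 (29 m³).
The 8 m³ tied up in printed materials is better spent on lab equipment — total rises to 19056 (36 m³).

19056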